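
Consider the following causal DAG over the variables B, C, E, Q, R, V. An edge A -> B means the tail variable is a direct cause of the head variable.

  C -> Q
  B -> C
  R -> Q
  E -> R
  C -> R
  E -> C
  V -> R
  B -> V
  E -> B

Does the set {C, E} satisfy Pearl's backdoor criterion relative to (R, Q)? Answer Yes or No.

Yes

Backdoor paths from R to Q (paths whose first edge points into R):
  P1: R <- E -> B -> C -> Q
  P2: R <- E -> C -> Q
  P3: R <- V <- B <- E -> C -> Q
  P4: R <- V <- B -> C -> Q
  P5: R <- C -> Q
Condition 1 (no descendant of R in the set): holds — descendants of R are {Q}; none are in {C, E}.
Condition 2 (every backdoor path blocked by {C, E}):
  P1: blocked at fork node E ∈ conditioning set.
  P2: blocked at fork node E ∈ conditioning set.
  P3: blocked at fork node E ∈ conditioning set.
  P4: blocked at chain node C ∈ conditioning set.
  P5: blocked at fork node C ∈ conditioning set.
{C, E} satisfies the backdoor criterion.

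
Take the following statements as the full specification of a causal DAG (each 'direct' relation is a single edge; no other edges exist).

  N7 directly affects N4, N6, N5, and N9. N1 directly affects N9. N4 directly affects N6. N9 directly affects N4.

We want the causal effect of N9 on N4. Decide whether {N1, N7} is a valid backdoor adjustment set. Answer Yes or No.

Yes

Backdoor paths from N9 to N4 (paths whose first edge points into N9):
  P1: N9 <- N7 -> N4
  P2: N9 <- N7 -> N6 <- N4
Condition 1 (no descendant of N9 in the set): holds — descendants of N9 are {N4, N6}; none are in {N1, N7}.
Condition 2 (every backdoor path blocked by {N1, N7}):
  P1: blocked at fork node N7 ∈ conditioning set.
  P2: blocked at fork node N7 ∈ conditioning set.
{N1, N7} satisfies the backdoor criterion.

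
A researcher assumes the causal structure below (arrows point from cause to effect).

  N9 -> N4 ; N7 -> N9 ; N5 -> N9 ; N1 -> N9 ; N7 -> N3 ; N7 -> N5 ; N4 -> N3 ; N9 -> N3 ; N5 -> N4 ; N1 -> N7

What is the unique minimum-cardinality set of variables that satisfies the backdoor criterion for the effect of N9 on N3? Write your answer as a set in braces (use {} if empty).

{N5, N7}

Variables eligible for adjustment (non-descendants of N9, excluding N9 and N3): {N1, N5, N7}.
Backdoor paths from N9 to N3:
  P1: N9 <- N1 -> N7 -> N5 -> N4 -> N3
  P2: N9 <- N1 -> N7 -> N3
  P3: N9 <- N7 -> N5 -> N4 -> N3
  P4: N9 <- N7 -> N3
  P5: N9 <- N5 <- N7 -> N3
  P6: N9 <- N5 -> N4 -> N3
The empty set is not sufficient: P1 (N9 <- N1 -> N7 -> N5 -> N4 -> N3) has no collider blocking it and no conditioned non-collider, so it is open.
Try {N5, N7}:
  P1: blocked at chain node N7 ∈ conditioning set.
  P2: blocked at chain node N7 ∈ conditioning set.
  P3: blocked at fork node N7 ∈ conditioning set.
  P4: blocked at fork node N7 ∈ conditioning set.
  P5: blocked at chain node N5 ∈ conditioning set.
  P6: blocked at fork node N5 ∈ conditioning set.
{N5, N7} contains no descendant of N9 and blocks every backdoor path.
Every element of {N5, N7} is needed (dropping N5 leaves P6 open; dropping N7 leaves P2 open), so no proper subset is valid.
Among all size-2 subsets of the eligible variables, only {N5, N7} blocks every backdoor path, so it is the unique smallest valid adjustment set.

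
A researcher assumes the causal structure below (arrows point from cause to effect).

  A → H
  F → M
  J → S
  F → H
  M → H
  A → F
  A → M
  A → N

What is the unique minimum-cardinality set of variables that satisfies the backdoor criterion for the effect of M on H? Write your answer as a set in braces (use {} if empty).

{A, F}

Variables eligible for adjustment (non-descendants of M, excluding M and H): {A, F, J, N, S}.
Backdoor paths from M to H:
  P1: M <- A -> F -> H
  P2: M <- A -> H
  P3: M <- F <- A -> H
  P4: M <- F -> H
The empty set is not sufficient: P1 (M <- A -> F -> H) has no collider blocking it and no conditioned non-collider, so it is open.
Try {A, F}:
  P1: blocked at fork node A ∈ conditioning set.
  P2: blocked at fork node A ∈ conditioning set.
  P3: blocked at chain node F ∈ conditioning set.
  P4: blocked at fork node F ∈ conditioning set.
{A, F} contains no descendant of M and blocks every backdoor path.
Every element of {A, F} is needed (dropping A leaves P2 open; dropping F leaves P4 open), so no proper subset is valid.
Among all size-2 subsets of the eligible variables, only {A, F} blocks every backdoor path, so it is the unique smallest valid adjustment set.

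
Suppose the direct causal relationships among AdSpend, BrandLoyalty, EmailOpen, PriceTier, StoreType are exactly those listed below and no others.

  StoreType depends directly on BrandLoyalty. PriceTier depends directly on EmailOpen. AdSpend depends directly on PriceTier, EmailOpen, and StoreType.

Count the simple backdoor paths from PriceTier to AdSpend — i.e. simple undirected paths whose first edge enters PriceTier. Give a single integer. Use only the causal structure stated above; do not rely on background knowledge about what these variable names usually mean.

A backdoor path from PriceTier to AdSpend is any simple undirected path whose first edge points into PriceTier (i.e. leaves PriceTier via a parent).
Parents of PriceTier: {EmailOpen}.
Enumerating:
  P1: PriceTier <- EmailOpen -> AdSpend
That exhausts the simple backdoor paths. Count: 1.

1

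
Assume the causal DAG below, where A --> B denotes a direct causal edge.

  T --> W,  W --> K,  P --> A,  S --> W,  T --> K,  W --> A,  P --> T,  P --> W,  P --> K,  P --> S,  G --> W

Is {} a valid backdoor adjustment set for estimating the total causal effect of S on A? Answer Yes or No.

No

Backdoor paths from S to A (paths whose first edge points into S):
  P1: S <- P -> T -> W -> A
  P2: S <- P -> T -> K <- W -> A
  P3: S <- P -> W -> A
  P4: S <- P -> A
  P5: S <- P -> K <- T -> W -> A
  P6: S <- P -> K <- W -> A
Condition 1 (no descendant of S in the set): holds — descendants of S are {A, K, W}; none are in {}.
Condition 2 (every backdoor path blocked by {}):
  P1: open — no interior node is in the conditioning set.
  P2: blocked at collider K (neither it nor any descendant is in the conditioning set).
  P3: open — no interior node is in the conditioning set.
  P4: open — no interior node is in the conditioning set.
  P5: blocked at collider K (neither it nor any descendant is in the conditioning set).
  P6: blocked at collider K (neither it nor any descendant is in the conditioning set).
{} does not satisfy the backdoor criterion.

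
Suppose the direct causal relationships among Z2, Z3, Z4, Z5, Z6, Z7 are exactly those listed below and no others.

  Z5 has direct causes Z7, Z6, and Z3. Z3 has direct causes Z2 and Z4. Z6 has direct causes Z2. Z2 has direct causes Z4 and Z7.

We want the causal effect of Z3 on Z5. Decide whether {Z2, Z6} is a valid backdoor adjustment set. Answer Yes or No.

Backdoor paths from Z3 to Z5 (paths whose first edge points into Z3):
  P1: Z3 <- Z4 -> Z2 <- Z7 -> Z5
  P2: Z3 <- Z4 -> Z2 -> Z6 -> Z5
  P3: Z3 <- Z2 <- Z7 -> Z5
  P4: Z3 <- Z2 -> Z6 -> Z5
Condition 1 (no descendant of Z3 in the set): holds — descendants of Z3 are {Z5}; none are in {Z2, Z6}.
Condition 2 (every backdoor path blocked by {Z2, Z6}):
  P1: open — collider(s) Z2 are conditioned on (or have a conditioned descendant) and no non-collider on the path is in the set.
  P2: blocked at chain node Z2 ∈ conditioning set.
  P3: blocked at chain node Z2 ∈ conditioning set.
  P4: blocked at fork node Z2 ∈ conditioning set.
{Z2, Z6} does not satisfy the backdoor criterion.

No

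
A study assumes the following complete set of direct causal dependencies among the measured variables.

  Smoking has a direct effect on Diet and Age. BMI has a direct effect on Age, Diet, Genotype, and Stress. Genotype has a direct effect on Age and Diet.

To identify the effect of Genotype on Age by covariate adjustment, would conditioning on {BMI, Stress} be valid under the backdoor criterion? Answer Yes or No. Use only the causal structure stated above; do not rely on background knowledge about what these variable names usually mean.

Yes

Backdoor paths from Genotype to Age (paths whose first edge points into Genotype):
  P1: Genotype <- BMI -> Diet <- Smoking -> Age
  P2: Genotype <- BMI -> Age
Condition 1 (no descendant of Genotype in the set): holds — descendants of Genotype are {Age, Diet}; none are in {BMI, Stress}.
Condition 2 (every backdoor path blocked by {BMI, Stress}):
  P1: blocked at fork node BMI ∈ conditioning set.
  P2: blocked at fork node BMI ∈ conditioning set.
{BMI, Stress} satisfies the backdoor criterion.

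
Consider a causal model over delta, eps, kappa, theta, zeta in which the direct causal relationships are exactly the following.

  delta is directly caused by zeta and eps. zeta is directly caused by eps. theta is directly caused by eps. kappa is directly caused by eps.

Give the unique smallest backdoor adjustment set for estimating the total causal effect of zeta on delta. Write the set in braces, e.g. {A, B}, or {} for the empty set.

Variables eligible for adjustment (non-descendants of zeta, excluding zeta and delta): {eps, kappa, theta}.
Backdoor paths from zeta to delta:
  P1: zeta <- eps -> delta
The empty set is not sufficient: P1 (zeta <- eps -> delta) has no collider blocking it and no conditioned non-collider, so it is open.
Try {eps}:
  P1: blocked at fork node eps ∈ conditioning set.
{eps} contains no descendant of zeta and blocks every backdoor path.
No other singleton works — e.g. {kappa} leaves P1 open — so {eps} is the unique smallest valid adjustment set.

{eps}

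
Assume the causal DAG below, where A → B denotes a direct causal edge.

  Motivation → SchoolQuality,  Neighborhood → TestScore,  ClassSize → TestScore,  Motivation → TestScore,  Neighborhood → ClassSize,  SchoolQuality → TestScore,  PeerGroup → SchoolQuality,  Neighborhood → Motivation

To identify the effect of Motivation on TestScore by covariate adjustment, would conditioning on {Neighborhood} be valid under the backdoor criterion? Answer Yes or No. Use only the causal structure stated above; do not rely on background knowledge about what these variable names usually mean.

Backdoor paths from Motivation to TestScore (paths whose first edge points into Motivation):
  P1: Motivation <- Neighborhood -> ClassSize -> TestScore
  P2: Motivation <- Neighborhood -> TestScore
Condition 1 (no descendant of Motivation in the set): holds — descendants of Motivation are {SchoolQuality, TestScore}; none are in {Neighborhood}.
Condition 2 (every backdoor path blocked by {Neighborhood}):
  P1: blocked at fork node Neighborhood ∈ conditioning set.
  P2: blocked at fork node Neighborhood ∈ conditioning set.
{Neighborhood} satisfies the backdoor criterion.

Yes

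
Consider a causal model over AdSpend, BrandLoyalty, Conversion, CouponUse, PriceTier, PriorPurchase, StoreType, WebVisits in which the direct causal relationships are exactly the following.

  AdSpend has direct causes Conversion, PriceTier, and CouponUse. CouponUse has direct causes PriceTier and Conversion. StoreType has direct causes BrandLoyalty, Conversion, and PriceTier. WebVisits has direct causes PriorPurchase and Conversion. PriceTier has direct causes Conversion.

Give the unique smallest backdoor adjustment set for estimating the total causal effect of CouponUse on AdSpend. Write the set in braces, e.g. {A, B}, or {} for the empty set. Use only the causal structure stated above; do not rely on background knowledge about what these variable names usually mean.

{Conversion, PriceTier}

Variables eligible for adjustment (non-descendants of CouponUse, excluding CouponUse and AdSpend): {BrandLoyalty, Conversion, PriceTier, PriorPurchase, StoreType, WebVisits}.
Backdoor paths from CouponUse to AdSpend:
  P1: CouponUse <- Conversion -> PriceTier -> AdSpend
  P2: CouponUse <- Conversion -> AdSpend
  P3: CouponUse <- Conversion -> StoreType <- PriceTier -> AdSpend
  P4: CouponUse <- PriceTier <- Conversion -> AdSpend
  P5: CouponUse <- PriceTier -> AdSpend
  P6: CouponUse <- PriceTier -> StoreType <- Conversion -> AdSpend
The empty set is not sufficient: P1 (CouponUse <- Conversion -> PriceTier -> AdSpend) has no collider blocking it and no conditioned non-collider, so it is open.
Try {Conversion, PriceTier}:
  P1: blocked at fork node Conversion ∈ conditioning set.
  P2: blocked at fork node Conversion ∈ conditioning set.
  P3: blocked at fork node Conversion ∈ conditioning set.
  P4: blocked at chain node PriceTier ∈ conditioning set.
  P5: blocked at fork node PriceTier ∈ conditioning set.
  P6: blocked at fork node PriceTier ∈ conditioning set.
{Conversion, PriceTier} contains no descendant of CouponUse and blocks every backdoor path.
Every element of {Conversion, PriceTier} is needed (dropping Conversion leaves P2 open; dropping PriceTier leaves P5 open), so no proper subset is valid.
Among all size-2 subsets of the eligible variables, only {Conversion, PriceTier} blocks every backdoor path, so it is the unique smallest valid adjustment set.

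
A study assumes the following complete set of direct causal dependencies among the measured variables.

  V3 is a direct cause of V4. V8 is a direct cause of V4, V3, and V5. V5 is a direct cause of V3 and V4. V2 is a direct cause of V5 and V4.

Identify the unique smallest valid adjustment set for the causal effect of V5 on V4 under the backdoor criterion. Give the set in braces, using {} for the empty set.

{V2, V8}

Variables eligible for adjustment (non-descendants of V5, excluding V5 and V4): {V2, V8}.
Backdoor paths from V5 to V4:
  P1: V5 <- V2 -> V4
  P2: V5 <- V8 -> V3 -> V4
  P3: V5 <- V8 -> V4
The empty set is not sufficient: P1 (V5 <- V2 -> V4) has no collider blocking it and no conditioned non-collider, so it is open.
Try {V2, V8}:
  P1: blocked at fork node V2 ∈ conditioning set.
  P2: blocked at fork node V8 ∈ conditioning set.
  P3: blocked at fork node V8 ∈ conditioning set.
{V2, V8} contains no descendant of V5 and blocks every backdoor path.
Every element of {V2, V8} is needed (dropping V2 leaves P1 open; dropping V8 leaves P2 open), so no proper subset is valid.
Among all size-2 subsets of the eligible variables, only {V2, V8} blocks every backdoor path, so it is the unique smallest valid adjustment set.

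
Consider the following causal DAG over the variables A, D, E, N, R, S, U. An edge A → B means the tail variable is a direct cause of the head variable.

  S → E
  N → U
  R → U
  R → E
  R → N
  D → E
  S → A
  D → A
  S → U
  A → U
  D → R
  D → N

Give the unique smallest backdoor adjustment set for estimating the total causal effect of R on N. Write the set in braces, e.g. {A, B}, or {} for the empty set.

{D}

Variables eligible for adjustment (non-descendants of R, excluding R and N): {A, D, S}.
Backdoor paths from R to N:
  P1: R <- D -> N
  P2: R <- D -> A <- S -> U <- N
  P3: R <- D -> A -> U <- N
  P4: R <- D -> E <- S -> A -> U <- N
  P5: R <- D -> E <- S -> U <- N
The empty set is not sufficient: P1 (R <- D -> N) has no collider blocking it and no conditioned non-collider, so it is open.
Try {D}:
  P1: blocked at fork node D ∈ conditioning set.
  P2: blocked at fork node D ∈ conditioning set.
  P3: blocked at fork node D ∈ conditioning set.
  P4: blocked at fork node D ∈ conditioning set.
  P5: blocked at fork node D ∈ conditioning set.
{D} contains no descendant of R and blocks every backdoor path.
No other singleton works — e.g. {S} leaves P1 open — so {D} is the unique smallest valid adjustment set.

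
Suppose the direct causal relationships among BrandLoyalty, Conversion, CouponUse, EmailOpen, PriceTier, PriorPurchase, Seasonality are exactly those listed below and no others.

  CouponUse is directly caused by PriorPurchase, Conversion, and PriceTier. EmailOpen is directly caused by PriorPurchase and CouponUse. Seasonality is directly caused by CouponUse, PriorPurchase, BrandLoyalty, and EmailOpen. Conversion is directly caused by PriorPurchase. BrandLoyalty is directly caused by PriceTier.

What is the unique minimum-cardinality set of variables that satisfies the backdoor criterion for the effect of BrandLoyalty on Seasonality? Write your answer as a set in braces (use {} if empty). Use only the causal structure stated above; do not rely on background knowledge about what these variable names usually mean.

{PriceTier}

Variables eligible for adjustment (non-descendants of BrandLoyalty, excluding BrandLoyalty and Seasonality): {Conversion, CouponUse, EmailOpen, PriceTier, PriorPurchase}.
Backdoor paths from BrandLoyalty to Seasonality:
  P1: BrandLoyalty <- PriceTier -> CouponUse <- PriorPurchase -> EmailOpen -> Seasonality
  P2: BrandLoyalty <- PriceTier -> CouponUse <- PriorPurchase -> Seasonality
  P3: BrandLoyalty <- PriceTier -> CouponUse <- Conversion <- PriorPurchase -> EmailOpen -> Seasonality
  P4: BrandLoyalty <- PriceTier -> CouponUse <- Conversion <- PriorPurchase -> Seasonality
  P5: BrandLoyalty <- PriceTier -> CouponUse -> EmailOpen <- PriorPurchase -> Seasonality
  P6: BrandLoyalty <- PriceTier -> CouponUse -> EmailOpen -> Seasonality
  P7: BrandLoyalty <- PriceTier -> CouponUse -> Seasonality
The empty set is not sufficient: P6 (BrandLoyalty <- PriceTier -> CouponUse -> EmailOpen -> Seasonality) has no collider blocking it and no conditioned non-collider, so it is open.
Try {PriceTier}:
  P1: blocked at fork node PriceTier ∈ conditioning set.
  P2: blocked at fork node PriceTier ∈ conditioning set.
  P3: blocked at fork node PriceTier ∈ conditioning set.
  P4: blocked at fork node PriceTier ∈ conditioning set.
  P5: blocked at fork node PriceTier ∈ conditioning set.
  P6: blocked at fork node PriceTier ∈ conditioning set.
  P7: blocked at fork node PriceTier ∈ conditioning set.
{PriceTier} contains no descendant of BrandLoyalty and blocks every backdoor path.
No other singleton works — e.g. {PriorPurchase} leaves P6 open — so {PriceTier} is the unique smallest valid adjustment set.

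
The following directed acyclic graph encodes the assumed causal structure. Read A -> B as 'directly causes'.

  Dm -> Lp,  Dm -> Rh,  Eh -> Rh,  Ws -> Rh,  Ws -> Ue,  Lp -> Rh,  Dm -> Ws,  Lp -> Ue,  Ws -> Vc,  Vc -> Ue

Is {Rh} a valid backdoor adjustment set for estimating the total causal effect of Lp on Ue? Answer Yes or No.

No

Backdoor paths from Lp to Ue (paths whose first edge points into Lp):
  P1: Lp <- Dm -> Ws -> Vc -> Ue
  P2: Lp <- Dm -> Ws -> Ue
  P3: Lp <- Dm -> Rh <- Ws -> Vc -> Ue
  P4: Lp <- Dm -> Rh <- Ws -> Ue
Condition 1 (no descendant of Lp in the set): FAILS — Rh is a descendant of Lp.
Condition 2 (every backdoor path blocked by {Rh}):
  P1: open — no interior node is in the conditioning set.
  P2: open — no interior node is in the conditioning set.
  P3: open — collider(s) Rh are conditioned on (or have a conditioned descendant) and no non-collider on the path is in the set.
  P4: open — collider(s) Rh are conditioned on (or have a conditioned descendant) and no non-collider on the path is in the set.
{Rh} does not satisfy the backdoor criterion.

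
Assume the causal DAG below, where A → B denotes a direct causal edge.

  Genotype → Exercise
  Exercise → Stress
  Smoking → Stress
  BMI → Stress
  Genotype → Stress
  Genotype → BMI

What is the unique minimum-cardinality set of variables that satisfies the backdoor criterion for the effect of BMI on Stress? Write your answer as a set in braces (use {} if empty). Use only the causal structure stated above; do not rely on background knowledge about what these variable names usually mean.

{Genotype}

Variables eligible for adjustment (non-descendants of BMI, excluding BMI and Stress): {Exercise, Genotype, Smoking}.
Backdoor paths from BMI to Stress:
  P1: BMI <- Genotype -> Exercise -> Stress
  P2: BMI <- Genotype -> Stress
The empty set is not sufficient: P1 (BMI <- Genotype -> Exercise -> Stress) has no collider blocking it and no conditioned non-collider, so it is open.
Try {Genotype}:
  P1: blocked at fork node Genotype ∈ conditioning set.
  P2: blocked at fork node Genotype ∈ conditioning set.
{Genotype} contains no descendant of BMI and blocks every backdoor path.
No other singleton works — e.g. {Smoking} leaves P1 open — so {Genotype} is the unique smallest valid adjustment set.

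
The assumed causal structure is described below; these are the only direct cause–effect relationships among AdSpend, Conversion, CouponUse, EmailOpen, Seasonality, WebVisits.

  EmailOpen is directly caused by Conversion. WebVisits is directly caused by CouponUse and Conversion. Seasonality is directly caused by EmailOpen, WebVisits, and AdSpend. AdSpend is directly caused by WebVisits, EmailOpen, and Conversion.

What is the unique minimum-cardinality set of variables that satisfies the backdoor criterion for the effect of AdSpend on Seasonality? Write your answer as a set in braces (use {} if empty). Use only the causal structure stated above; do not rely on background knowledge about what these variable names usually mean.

{EmailOpen, WebVisits}

Variables eligible for adjustment (non-descendants of AdSpend, excluding AdSpend and Seasonality): {Conversion, CouponUse, EmailOpen, WebVisits}.
Backdoor paths from AdSpend to Seasonality:
  P1: AdSpend <- Conversion -> WebVisits -> Seasonality
  P2: AdSpend <- Conversion -> EmailOpen -> Seasonality
  P3: AdSpend <- WebVisits <- Conversion -> EmailOpen -> Seasonality
  P4: AdSpend <- WebVisits -> Seasonality
  P5: AdSpend <- EmailOpen <- Conversion -> WebVisits -> Seasonality
  P6: AdSpend <- EmailOpen -> Seasonality
The empty set is not sufficient: P1 (AdSpend <- Conversion -> WebVisits -> Seasonality) has no collider blocking it and no conditioned non-collider, so it is open.
Try {EmailOpen, WebVisits}:
  P1: blocked at chain node WebVisits ∈ conditioning set.
  P2: blocked at chain node EmailOpen ∈ conditioning set.
  P3: blocked at chain node WebVisits ∈ conditioning set.
  P4: blocked at fork node WebVisits ∈ conditioning set.
  P5: blocked at chain node EmailOpen ∈ conditioning set.
  P6: blocked at fork node EmailOpen ∈ conditioning set.
{EmailOpen, WebVisits} contains no descendant of AdSpend and blocks every backdoor path.
Every element of {EmailOpen, WebVisits} is needed (dropping EmailOpen leaves P2 open; dropping WebVisits leaves P1 open), so no proper subset is valid.
Among all size-2 subsets of the eligible variables, only {EmailOpen, WebVisits} blocks every backdoor path, so it is the unique smallest valid adjustment set.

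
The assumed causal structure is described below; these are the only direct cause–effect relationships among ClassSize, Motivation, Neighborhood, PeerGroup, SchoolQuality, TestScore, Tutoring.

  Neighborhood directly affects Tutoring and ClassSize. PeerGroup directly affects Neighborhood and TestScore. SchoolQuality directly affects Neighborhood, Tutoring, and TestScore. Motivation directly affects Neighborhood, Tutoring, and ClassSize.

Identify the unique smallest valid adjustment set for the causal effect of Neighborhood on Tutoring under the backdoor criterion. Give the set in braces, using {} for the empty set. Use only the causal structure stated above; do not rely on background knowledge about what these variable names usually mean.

{Motivation, SchoolQuality}

Variables eligible for adjustment (non-descendants of Neighborhood, excluding Neighborhood and Tutoring): {Motivation, PeerGroup, SchoolQuality, TestScore}.
Backdoor paths from Neighborhood to Tutoring:
  P1: Neighborhood <- PeerGroup -> TestScore <- SchoolQuality -> Tutoring
  P2: Neighborhood <- Motivation -> Tutoring
  P3: Neighborhood <- SchoolQuality -> Tutoring
The empty set is not sufficient: P2 (Neighborhood <- Motivation -> Tutoring) has no collider blocking it and no conditioned non-collider, so it is open.
Try {Motivation, SchoolQuality}:
  P1: blocked at collider TestScore (neither it nor any descendant is in the conditioning set).
  P2: blocked at fork node Motivation ∈ conditioning set.
  P3: blocked at fork node SchoolQuality ∈ conditioning set.
{Motivation, SchoolQuality} contains no descendant of Neighborhood and blocks every backdoor path.
Every element of {Motivation, SchoolQuality} is needed (dropping Motivation leaves P2 open; dropping SchoolQuality leaves P3 open), so no proper subset is valid.
Among all size-2 subsets of the eligible variables, only {Motivation, SchoolQuality} blocks every backdoor path, so it is the unique smallest valid adjustment set.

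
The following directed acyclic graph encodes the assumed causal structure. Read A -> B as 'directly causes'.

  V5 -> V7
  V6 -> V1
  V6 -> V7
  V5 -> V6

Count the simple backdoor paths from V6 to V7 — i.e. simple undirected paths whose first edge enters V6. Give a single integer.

1

A backdoor path from V6 to V7 is any simple undirected path whose first edge points into V6 (i.e. leaves V6 via a parent).
Parents of V6: {V5}.
Enumerating:
  P1: V6 <- V5 -> V7
That exhausts the simple backdoor paths. Count: 1.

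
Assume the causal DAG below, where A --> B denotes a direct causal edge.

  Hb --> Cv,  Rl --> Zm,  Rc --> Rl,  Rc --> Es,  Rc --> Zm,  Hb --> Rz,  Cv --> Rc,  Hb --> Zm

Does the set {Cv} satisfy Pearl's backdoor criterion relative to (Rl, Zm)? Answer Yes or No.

No

Backdoor paths from Rl to Zm (paths whose first edge points into Rl):
  P1: Rl <- Rc <- Cv <- Hb -> Zm
  P2: Rl <- Rc -> Zm
Condition 1 (no descendant of Rl in the set): holds — descendants of Rl are {Zm}; none are in {Cv}.
Condition 2 (every backdoor path blocked by {Cv}):
  P1: blocked at chain node Cv ∈ conditioning set.
  P2: open — no interior node is in the conditioning set.
{Cv} does not satisfy the backdoor criterion.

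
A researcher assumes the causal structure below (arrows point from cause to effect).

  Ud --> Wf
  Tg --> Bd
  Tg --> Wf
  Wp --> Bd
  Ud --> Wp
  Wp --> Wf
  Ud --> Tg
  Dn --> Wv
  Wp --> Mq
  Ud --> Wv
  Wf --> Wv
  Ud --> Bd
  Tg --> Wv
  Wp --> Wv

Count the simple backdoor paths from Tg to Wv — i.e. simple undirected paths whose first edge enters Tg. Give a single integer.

A backdoor path from Tg to Wv is any simple undirected path whose first edge points into Tg (i.e. leaves Tg via a parent).
Parents of Tg: {Ud}.
Enumerating:
  P1: Tg <- Ud -> Wp -> Wf -> Wv
  P2: Tg <- Ud -> Wp -> Wv
  P3: Tg <- Ud -> Wf <- Wp -> Wv
  P4: Tg <- Ud -> Wf -> Wv
  P5: Tg <- Ud -> Bd <- Wp -> Wf -> Wv
  P6: Tg <- Ud -> Bd <- Wp -> Wv
  P7: Tg <- Ud -> Wv
That exhausts the simple backdoor paths. Count: 7.

7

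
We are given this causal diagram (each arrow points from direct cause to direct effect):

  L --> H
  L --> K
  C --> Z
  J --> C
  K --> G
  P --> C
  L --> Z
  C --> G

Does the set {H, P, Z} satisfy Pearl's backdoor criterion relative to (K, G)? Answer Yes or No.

Backdoor paths from K to G (paths whose first edge points into K):
  P1: K <- L -> Z <- C -> G
Condition 1 (no descendant of K in the set): holds — descendants of K are {G}; none are in {H, P, Z}.
Condition 2 (every backdoor path blocked by {H, P, Z}):
  P1: open — collider(s) Z are conditioned on (or have a conditioned descendant) and no non-collider on the path is in the set.
{H, P, Z} does not satisfy the backdoor criterion.

No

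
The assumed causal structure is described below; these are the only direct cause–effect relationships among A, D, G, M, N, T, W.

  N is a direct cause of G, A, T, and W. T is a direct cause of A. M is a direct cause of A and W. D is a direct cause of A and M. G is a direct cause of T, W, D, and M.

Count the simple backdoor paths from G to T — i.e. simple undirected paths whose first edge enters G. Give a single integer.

4

A backdoor path from G to T is any simple undirected path whose first edge points into G (i.e. leaves G via a parent).
Parents of G: {N}.
Enumerating:
  P1: G <- N -> T
  P2: G <- N -> A <- T
  P3: G <- N -> W <- M <- D -> A <- T
  P4: G <- N -> W <- M -> A <- T
That exhausts the simple backdoor paths. Count: 4.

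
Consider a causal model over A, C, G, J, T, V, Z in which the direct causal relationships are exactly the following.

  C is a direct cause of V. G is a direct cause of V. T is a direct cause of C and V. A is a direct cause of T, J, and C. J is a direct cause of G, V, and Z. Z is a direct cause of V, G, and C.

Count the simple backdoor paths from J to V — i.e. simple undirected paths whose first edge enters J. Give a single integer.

A backdoor path from J to V is any simple undirected path whose first edge points into J (i.e. leaves J via a parent).
Parents of J: {A}.
Enumerating:
  P1: J <- A -> T -> C <- Z -> G -> V
  P2: J <- A -> T -> C <- Z -> V
  P3: J <- A -> T -> C -> V
  P4: J <- A -> T -> V
  P5: J <- A -> C <- Z -> G -> V
  P6: J <- A -> C <- Z -> V
  P7: J <- A -> C <- T -> V
  P8: J <- A -> C -> V
That exhausts the simple backdoor paths. Count: 8.

8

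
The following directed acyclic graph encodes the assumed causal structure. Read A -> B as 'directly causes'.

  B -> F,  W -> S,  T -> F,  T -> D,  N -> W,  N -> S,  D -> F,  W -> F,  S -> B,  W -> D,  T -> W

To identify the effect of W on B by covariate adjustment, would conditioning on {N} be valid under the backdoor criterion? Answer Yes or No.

Backdoor paths from W to B (paths whose first edge points into W):
  P1: W <- T -> D -> F <- B
  P2: W <- T -> F <- B
  P3: W <- N -> S -> B
Condition 1 (no descendant of W in the set): holds — descendants of W are {B, D, F, S}; none are in {N}.
Condition 2 (every backdoor path blocked by {N}):
  P1: blocked at collider F (neither it nor any descendant is in the conditioning set).
  P2: blocked at collider F (neither it nor any descendant is in the conditioning set).
  P3: blocked at fork node N ∈ conditioning set.
{N} satisfies the backdoor criterion.

Yes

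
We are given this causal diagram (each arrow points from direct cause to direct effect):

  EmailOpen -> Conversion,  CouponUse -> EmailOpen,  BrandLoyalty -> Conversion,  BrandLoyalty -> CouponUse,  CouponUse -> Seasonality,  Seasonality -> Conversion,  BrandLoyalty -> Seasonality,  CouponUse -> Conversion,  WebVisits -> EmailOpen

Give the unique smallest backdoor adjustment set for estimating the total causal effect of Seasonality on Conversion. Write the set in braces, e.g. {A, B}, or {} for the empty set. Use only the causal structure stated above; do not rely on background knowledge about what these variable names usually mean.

{BrandLoyalty, CouponUse}

Variables eligible for adjustment (non-descendants of Seasonality, excluding Seasonality and Conversion): {BrandLoyalty, CouponUse, EmailOpen, WebVisits}.
Backdoor paths from Seasonality to Conversion:
  P1: Seasonality <- BrandLoyalty -> CouponUse -> EmailOpen -> Conversion
  P2: Seasonality <- BrandLoyalty -> CouponUse -> Conversion
  P3: Seasonality <- BrandLoyalty -> Conversion
  P4: Seasonality <- CouponUse <- BrandLoyalty -> Conversion
  P5: Seasonality <- CouponUse -> EmailOpen -> Conversion
  P6: Seasonality <- CouponUse -> Conversion
The empty set is not sufficient: P1 (Seasonality <- BrandLoyalty -> CouponUse -> EmailOpen -> Conversion) has no collider blocking it and no conditioned non-collider, so it is open.
Try {BrandLoyalty, CouponUse}:
  P1: blocked at fork node BrandLoyalty ∈ conditioning set.
  P2: blocked at fork node BrandLoyalty ∈ conditioning set.
  P3: blocked at fork node BrandLoyalty ∈ conditioning set.
  P4: blocked at chain node CouponUse ∈ conditioning set.
  P5: blocked at fork node CouponUse ∈ conditioning set.
  P6: blocked at fork node CouponUse ∈ conditioning set.
{BrandLoyalty, CouponUse} contains no descendant of Seasonality and blocks every backdoor path.
Every element of {BrandLoyalty, CouponUse} is needed (dropping BrandLoyalty leaves P3 open; dropping CouponUse leaves P5 open), so no proper subset is valid.
Among all size-2 subsets of the eligible variables, only {BrandLoyalty, CouponUse} blocks every backdoor path, so it is the unique smallest valid adjustment set.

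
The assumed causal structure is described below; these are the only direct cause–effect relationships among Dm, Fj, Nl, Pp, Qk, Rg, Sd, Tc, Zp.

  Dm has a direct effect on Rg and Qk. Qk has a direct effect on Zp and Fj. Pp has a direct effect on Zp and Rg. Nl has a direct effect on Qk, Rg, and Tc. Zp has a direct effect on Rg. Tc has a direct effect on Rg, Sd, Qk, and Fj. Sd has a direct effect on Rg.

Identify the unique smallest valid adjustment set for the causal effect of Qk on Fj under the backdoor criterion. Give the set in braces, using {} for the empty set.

{Tc}

Variables eligible for adjustment (non-descendants of Qk, excluding Qk and Fj): {Dm, Nl, Pp, Sd, Tc}.
Backdoor paths from Qk to Fj:
  P1: Qk <- Nl -> Tc -> Fj
  P2: Qk <- Nl -> Rg <- Tc -> Fj
  P3: Qk <- Nl -> Rg <- Sd <- Tc -> Fj
  P4: Qk <- Dm -> Rg <- Nl -> Tc -> Fj
  P5: Qk <- Dm -> Rg <- Tc -> Fj
  P6: Qk <- Dm -> Rg <- Sd <- Tc -> Fj
  P7: Qk <- Tc -> Fj
The empty set is not sufficient: P1 (Qk <- Nl -> Tc -> Fj) has no collider blocking it and no conditioned non-collider, so it is open.
Try {Tc}:
  P1: blocked at chain node Tc ∈ conditioning set.
  P2: blocked at collider Rg (neither it nor any descendant is in the conditioning set).
  P3: blocked at collider Rg (neither it nor any descendant is in the conditioning set).
  P4: blocked at collider Rg (neither it nor any descendant is in the conditioning set).
  P5: blocked at collider Rg (neither it nor any descendant is in the conditioning set).
  P6: blocked at collider Rg (neither it nor any descendant is in the conditioning set).
  P7: blocked at fork node Tc ∈ conditioning set.
{Tc} contains no descendant of Qk and blocks every backdoor path.
No other singleton works — e.g. {Nl} leaves P7 open — so {Tc} is the unique smallest valid adjustment set.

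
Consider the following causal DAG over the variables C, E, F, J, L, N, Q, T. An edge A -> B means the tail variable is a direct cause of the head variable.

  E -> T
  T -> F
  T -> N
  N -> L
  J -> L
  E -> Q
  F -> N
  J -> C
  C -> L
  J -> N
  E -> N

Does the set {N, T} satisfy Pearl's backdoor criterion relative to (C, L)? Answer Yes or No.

No

Backdoor paths from C to L (paths whose first edge points into C):
  P1: C <- J -> N -> L
  P2: C <- J -> L
Condition 1 (no descendant of C in the set): holds — descendants of C are {L}; none are in {N, T}.
Condition 2 (every backdoor path blocked by {N, T}):
  P1: blocked at chain node N ∈ conditioning set.
  P2: open — no interior node is in the conditioning set.
{N, T} does not satisfy the backdoor criterion.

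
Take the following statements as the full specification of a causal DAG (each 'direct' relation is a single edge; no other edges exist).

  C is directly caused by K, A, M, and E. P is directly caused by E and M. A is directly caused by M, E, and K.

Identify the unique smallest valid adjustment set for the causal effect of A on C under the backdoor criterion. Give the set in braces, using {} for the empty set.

Variables eligible for adjustment (non-descendants of A, excluding A and C): {E, K, M, P}.
Backdoor paths from A to C:
  P1: A <- K -> C
  P2: A <- M -> P <- E -> C
  P3: A <- M -> C
  P4: A <- E -> P <- M -> C
  P5: A <- E -> C
The empty set is not sufficient: P1 (A <- K -> C) has no collider blocking it and no conditioned non-collider, so it is open.
Try {E, K, M}:
  P1: blocked at fork node K ∈ conditioning set.
  P2: blocked at fork node M ∈ conditioning set.
  P3: blocked at fork node M ∈ conditioning set.
  P4: blocked at fork node E ∈ conditioning set.
  P5: blocked at fork node E ∈ conditioning set.
{E, K, M} contains no descendant of A and blocks every backdoor path.
Every element of {E, K, M} is needed (dropping E leaves P5 open; dropping K leaves P1 open; dropping M leaves P3 open), so no proper subset is valid.
Among all size-3 subsets of the eligible variables, only {E, K, M} blocks every backdoor path, so it is the unique smallest valid adjustment set.

{E, K, M}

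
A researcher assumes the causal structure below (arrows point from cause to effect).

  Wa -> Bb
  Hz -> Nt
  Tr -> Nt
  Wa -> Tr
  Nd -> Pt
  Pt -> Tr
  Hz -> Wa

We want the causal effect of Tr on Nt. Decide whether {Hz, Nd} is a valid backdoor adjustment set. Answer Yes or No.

Backdoor paths from Tr to Nt (paths whose first edge points into Tr):
  P1: Tr <- Wa <- Hz -> Nt
Condition 1 (no descendant of Tr in the set): holds — descendants of Tr are {Nt}; none are in {Hz, Nd}.
Condition 2 (every backdoor path blocked by {Hz, Nd}):
  P1: blocked at fork node Hz ∈ conditioning set.
{Hz, Nd} satisfies the backdoor criterion.

Yes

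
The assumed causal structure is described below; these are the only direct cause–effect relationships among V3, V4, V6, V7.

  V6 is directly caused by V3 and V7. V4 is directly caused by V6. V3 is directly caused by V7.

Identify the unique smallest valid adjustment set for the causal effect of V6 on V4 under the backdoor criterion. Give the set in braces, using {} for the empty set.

Variables eligible for adjustment (non-descendants of V6, excluding V6 and V4): {V3, V7}.
Backdoor paths from V6 to V4:
  (none)
With no backdoor paths the empty set already satisfies the criterion, and it is trivially minimal.

{}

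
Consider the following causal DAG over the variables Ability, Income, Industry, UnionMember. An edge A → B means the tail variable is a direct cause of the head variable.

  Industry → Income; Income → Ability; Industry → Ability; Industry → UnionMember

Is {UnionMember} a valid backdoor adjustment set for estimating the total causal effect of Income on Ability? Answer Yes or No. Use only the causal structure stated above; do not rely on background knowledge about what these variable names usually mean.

Backdoor paths from Income to Ability (paths whose first edge points into Income):
  P1: Income <- Industry -> Ability
Condition 1 (no descendant of Income in the set): holds — descendants of Income are {Ability}; none are in {UnionMember}.
Condition 2 (every backdoor path blocked by {UnionMember}):
  P1: open — no interior node is in the conditioning set.
{UnionMember} does not satisfy the backdoor criterion.

No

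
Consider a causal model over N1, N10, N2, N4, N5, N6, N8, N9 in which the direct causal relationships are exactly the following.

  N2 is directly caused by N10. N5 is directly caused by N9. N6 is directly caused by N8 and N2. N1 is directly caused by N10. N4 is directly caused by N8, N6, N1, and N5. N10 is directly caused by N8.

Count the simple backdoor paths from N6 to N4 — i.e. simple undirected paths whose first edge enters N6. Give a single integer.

4

A backdoor path from N6 to N4 is any simple undirected path whose first edge points into N6 (i.e. leaves N6 via a parent).
Parents of N6: {N2, N8}.
Enumerating:
  P1: N6 <- N8 -> N10 -> N1 -> N4
  P2: N6 <- N8 -> N4
  P3: N6 <- N2 <- N10 <- N8 -> N4
  P4: N6 <- N2 <- N10 -> N1 -> N4
That exhausts the simple backdoor paths. Count: 4.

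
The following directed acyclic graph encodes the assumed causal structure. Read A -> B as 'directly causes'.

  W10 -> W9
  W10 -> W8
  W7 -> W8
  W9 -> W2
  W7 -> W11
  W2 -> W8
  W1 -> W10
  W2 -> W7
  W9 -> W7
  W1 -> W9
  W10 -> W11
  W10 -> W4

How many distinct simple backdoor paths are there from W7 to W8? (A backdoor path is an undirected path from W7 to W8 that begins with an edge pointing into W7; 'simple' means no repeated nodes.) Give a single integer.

6

A backdoor path from W7 to W8 is any simple undirected path whose first edge points into W7 (i.e. leaves W7 via a parent).
Parents of W7: {W2, W9}.
Enumerating:
  P1: W7 <- W9 <- W1 -> W10 -> W8
  P2: W7 <- W9 <- W10 -> W8
  P3: W7 <- W9 -> W2 -> W8
  P4: W7 <- W2 <- W9 <- W1 -> W10 -> W8
  P5: W7 <- W2 <- W9 <- W10 -> W8
  P6: W7 <- W2 -> W8
That exhausts the simple backdoor paths. Count: 6.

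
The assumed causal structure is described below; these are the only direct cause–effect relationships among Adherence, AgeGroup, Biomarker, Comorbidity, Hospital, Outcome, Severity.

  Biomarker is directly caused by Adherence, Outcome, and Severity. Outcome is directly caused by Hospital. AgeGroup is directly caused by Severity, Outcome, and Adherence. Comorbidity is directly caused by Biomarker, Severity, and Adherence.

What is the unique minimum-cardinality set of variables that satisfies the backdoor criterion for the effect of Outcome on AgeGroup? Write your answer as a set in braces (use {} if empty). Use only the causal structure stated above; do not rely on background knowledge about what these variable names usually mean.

Variables eligible for adjustment (non-descendants of Outcome, excluding Outcome and AgeGroup): {Adherence, Hospital, Severity}.
Backdoor paths from Outcome to AgeGroup:
  (none)
With no backdoor paths the empty set already satisfies the criterion, and it is trivially minimal.

{}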